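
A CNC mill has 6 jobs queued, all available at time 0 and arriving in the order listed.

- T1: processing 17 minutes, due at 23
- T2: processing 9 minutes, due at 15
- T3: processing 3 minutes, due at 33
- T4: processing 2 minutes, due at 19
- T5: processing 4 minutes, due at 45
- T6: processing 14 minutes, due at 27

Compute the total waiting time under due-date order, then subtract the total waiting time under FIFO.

EDD (increasing due date): T2 T4 T1 T6 T3 T5.
T2: waits 0, runs 0→9
T4: waits 9, runs 9→11
T1: waits 11, runs 11→28
T6: waits 28, runs 28→42
T3: waits 42, runs 42→45
T5: waits 45, runs 45→49
Sum = 0+9+11+28+42+45 = 135.
FIFO (arrival order): T1 T2 T3 T4 T5 T6.
T1: waits 0, runs 0→17
T2: waits 17, runs 17→26
T3: waits 26, runs 26→29
T4: waits 29, runs 29→31
T5: waits 31, runs 31→35
T6: waits 35, runs 35→49
Sum = 0+17+26+29+31+35 = 138.
Difference = 135 − 138 = -3.

-3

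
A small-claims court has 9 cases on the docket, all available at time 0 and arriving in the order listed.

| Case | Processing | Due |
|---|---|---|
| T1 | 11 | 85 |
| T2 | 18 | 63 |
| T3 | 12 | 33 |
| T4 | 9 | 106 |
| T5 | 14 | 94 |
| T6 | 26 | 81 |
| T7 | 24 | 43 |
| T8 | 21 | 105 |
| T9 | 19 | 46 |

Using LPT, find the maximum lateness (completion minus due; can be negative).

LPT (decreasing processing time): T6 T7 T8 T9 T2 T5 T3 T1 T4.
T6: 0→26, due 81, lateness -55
T7: 26→50, due 43, lateness 7
T8: 50→71, due 105, lateness -34
T9: 71→90, due 46, lateness 44
T2: 90→108, due 63, lateness 45
T5: 108→122, due 94, lateness 28
T3: 122→134, due 33, lateness 101
T1: 134→145, due 85, lateness 60
T4: 145→154, due 106, lateness 48
Maximum = 101.

101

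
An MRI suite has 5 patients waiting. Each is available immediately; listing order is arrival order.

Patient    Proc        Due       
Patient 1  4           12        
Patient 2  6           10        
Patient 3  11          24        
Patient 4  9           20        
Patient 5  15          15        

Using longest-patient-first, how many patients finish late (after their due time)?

4

LPT (decreasing processing time): Patient 5 Patient 3 Patient 4 Patient 2 Patient 1.
Patient 5: 0→15, due 15, tardiness 0
Patient 3: 15→26, due 24, tardiness 2
Patient 4: 26→35, due 20, tardiness 15
Patient 2: 35→41, due 10, tardiness 31
Patient 1: 41→45, due 12, tardiness 33
Late patients: 4.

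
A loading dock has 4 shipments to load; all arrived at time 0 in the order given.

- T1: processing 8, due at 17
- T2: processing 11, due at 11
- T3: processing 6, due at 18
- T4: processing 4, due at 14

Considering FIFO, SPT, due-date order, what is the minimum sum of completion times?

61

FIFO (arrival order): T1 T2 T3 T4.
T1: 0→8
T2: 8→19
T3: 19→25
T4: 25→29
Sum = 8+19+25+29 = 81.
SPT (increasing processing time): T4 T3 T1 T2.
T4: 0→4
T3: 4→10
T1: 10→18
T2: 18→29
Sum = 4+10+18+29 = 61.
EDD (increasing due date): T2 T4 T1 T3.
T2: 0→11
T4: 11→15
T1: 15→23
T3: 23→29
Sum = 11+15+23+29 = 78.
FIFO 81, SPT 61, EDD 78 → minimum 61.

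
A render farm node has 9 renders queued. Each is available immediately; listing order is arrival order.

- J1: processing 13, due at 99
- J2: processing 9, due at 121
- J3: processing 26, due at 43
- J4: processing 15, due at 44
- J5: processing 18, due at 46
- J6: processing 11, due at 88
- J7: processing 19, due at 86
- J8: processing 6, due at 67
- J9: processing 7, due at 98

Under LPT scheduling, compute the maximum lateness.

57

LPT (decreasing processing time): J3 J7 J5 J4 J1 J6 J2 J9 J8.
J3: 0→26, due 43, lateness -17
J7: 26→45, due 86, lateness -41
J5: 45→63, due 46, lateness 17
J4: 63→78, due 44, lateness 34
J1: 78→91, due 99, lateness -8
J6: 91→102, due 88, lateness 14
J2: 102→111, due 121, lateness -10
J9: 111→118, due 98, lateness 20
J8: 118→124, due 67, lateness 57
Maximum = 57.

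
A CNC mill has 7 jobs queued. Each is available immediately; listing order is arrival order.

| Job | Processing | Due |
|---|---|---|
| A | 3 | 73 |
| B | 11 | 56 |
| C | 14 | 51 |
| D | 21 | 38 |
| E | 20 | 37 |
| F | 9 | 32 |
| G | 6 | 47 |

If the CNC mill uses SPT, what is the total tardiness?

72

SPT (increasing processing time): A G F B C E D.
A: 0→3, due 73, tardiness 0
G: 3→9, due 47, tardiness 0
F: 9→18, due 32, tardiness 0
B: 18→29, due 56, tardiness 0
C: 29→43, due 51, tardiness 0
E: 43→63, due 37, tardiness 26
D: 63→84, due 38, tardiness 46
Sum = 0+0+0+0+0+26+46 = 72.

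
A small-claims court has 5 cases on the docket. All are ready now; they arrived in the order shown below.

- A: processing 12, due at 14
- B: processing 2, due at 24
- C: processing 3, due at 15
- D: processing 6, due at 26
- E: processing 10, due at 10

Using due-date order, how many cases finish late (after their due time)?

4

EDD (increasing due date): E A C B D.
E: 0→10, due 10, tardiness 0
A: 10→22, due 14, tardiness 8
C: 22→25, due 15, tardiness 10
B: 25→27, due 24, tardiness 3
D: 27→33, due 26, tardiness 7
Late cases: 4.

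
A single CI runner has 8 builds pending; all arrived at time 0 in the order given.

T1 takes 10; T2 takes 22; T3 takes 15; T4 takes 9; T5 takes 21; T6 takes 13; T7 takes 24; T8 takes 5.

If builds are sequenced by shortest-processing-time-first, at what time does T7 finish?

119

SPT (increasing processing time): T8 T4 T1 T6 T3 T5 T2 T7.
T8: 0→5
T4: 5→14
T1: 14→24
T6: 24→37
T3: 37→52
T5: 52→73
T2: 73→95
T7: 95→119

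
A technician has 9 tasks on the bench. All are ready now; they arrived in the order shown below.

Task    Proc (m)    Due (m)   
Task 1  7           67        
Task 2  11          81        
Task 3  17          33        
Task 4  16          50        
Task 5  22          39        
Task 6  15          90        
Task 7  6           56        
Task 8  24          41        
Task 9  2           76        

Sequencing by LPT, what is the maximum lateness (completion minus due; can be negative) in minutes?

62

LPT (decreasing processing time): Task 8 Task 5 Task 3 Task 4 Task 6 Task 2 Task 1 Task 7 Task 9.
Task 8: 0→24, due 41, lateness -17
Task 5: 24→46, due 39, lateness 7
Task 3: 46→63, due 33, lateness 30
Task 4: 63→79, due 50, lateness 29
Task 6: 79→94, due 90, lateness 4
Task 2: 94→105, due 81, lateness 24
Task 1: 105→112, due 67, lateness 45
Task 7: 112→118, due 56, lateness 62
Task 9: 118→120, due 76, lateness 44
Maximum = 62.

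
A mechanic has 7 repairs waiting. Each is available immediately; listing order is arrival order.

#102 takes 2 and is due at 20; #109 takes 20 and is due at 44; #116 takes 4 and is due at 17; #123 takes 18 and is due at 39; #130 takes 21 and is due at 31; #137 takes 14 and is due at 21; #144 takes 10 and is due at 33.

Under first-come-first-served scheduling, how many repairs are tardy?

FIFO (arrival order): #102 #109 #116 #123 #130 #137 #144.
#102: 0→2, due 20, tardiness 0
#109: 2→22, due 44, tardiness 0
#116: 22→26, due 17, tardiness 9
#123: 26→44, due 39, tardiness 5
#130: 44→65, due 31, tardiness 34
#137: 65→79, due 21, tardiness 58
#144: 79→89, due 33, tardiness 56
Late repairs: 5.

5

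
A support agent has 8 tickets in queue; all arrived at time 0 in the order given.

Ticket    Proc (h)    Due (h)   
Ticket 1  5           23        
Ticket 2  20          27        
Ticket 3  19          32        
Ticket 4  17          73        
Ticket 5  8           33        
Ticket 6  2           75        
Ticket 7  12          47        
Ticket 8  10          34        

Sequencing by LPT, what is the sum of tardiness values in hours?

LPT (decreasing processing time): Ticket 2 Ticket 3 Ticket 4 Ticket 7 Ticket 8 Ticket 5 Ticket 1 Ticket 6.
Ticket 2: 0→20, due 27, tardiness 0
Ticket 3: 20→39, due 32, tardiness 7
Ticket 4: 39→56, due 73, tardiness 0
Ticket 7: 56→68, due 47, tardiness 21
Ticket 8: 68→78, due 34, tardiness 44
Ticket 5: 78→86, due 33, tardiness 53
Ticket 1: 86→91, due 23, tardiness 68
Ticket 6: 91→93, due 75, tardiness 18
Sum = 0+7+0+21+44+53+68+18 = 211.

211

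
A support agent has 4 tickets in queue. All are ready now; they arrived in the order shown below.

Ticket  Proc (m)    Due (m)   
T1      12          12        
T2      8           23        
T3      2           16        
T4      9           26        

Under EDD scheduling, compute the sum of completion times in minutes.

79

EDD (increasing due date): T1 T3 T2 T4.
T1: 0→12
T3: 12→14
T2: 14→22
T4: 22→31
Sum = 12+14+22+31 = 79.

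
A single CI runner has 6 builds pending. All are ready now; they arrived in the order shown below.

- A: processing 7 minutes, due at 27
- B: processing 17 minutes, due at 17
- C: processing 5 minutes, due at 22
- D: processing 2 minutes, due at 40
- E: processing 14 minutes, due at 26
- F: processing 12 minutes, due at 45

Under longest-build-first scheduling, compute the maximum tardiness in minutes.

LPT (decreasing processing time): B E F A C D.
B: 0→17, due 17, tardiness 0
E: 17→31, due 26, tardiness 5
F: 31→43, due 45, tardiness 0
A: 43→50, due 27, tardiness 23
C: 50→55, due 22, tardiness 33
D: 55→57, due 40, tardiness 17
Maximum = 33.

33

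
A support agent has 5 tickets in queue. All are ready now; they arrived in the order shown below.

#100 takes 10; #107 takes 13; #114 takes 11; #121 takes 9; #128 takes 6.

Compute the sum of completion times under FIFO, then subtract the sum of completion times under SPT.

FIFO (arrival order): #100 #107 #114 #121 #128.
#100: 0→10
#107: 10→23
#114: 23→34
#121: 34→43
#128: 43→49
Sum = 10+23+34+43+49 = 159.
SPT (increasing processing time): #128 #121 #100 #114 #107.
#128: 0→6
#121: 6→15
#100: 15→25
#114: 25→36
#107: 36→49
Sum = 6+15+25+36+49 = 131.
Difference = 159 − 131 = 28.

28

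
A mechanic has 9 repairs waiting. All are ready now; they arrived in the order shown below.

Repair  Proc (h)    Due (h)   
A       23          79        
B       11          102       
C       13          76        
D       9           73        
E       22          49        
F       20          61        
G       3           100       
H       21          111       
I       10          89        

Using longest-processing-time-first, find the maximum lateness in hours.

LPT (decreasing processing time): A E H F C B I D G.
A: 0→23, due 79, lateness -56
E: 23→45, due 49, lateness -4
H: 45→66, due 111, lateness -45
F: 66→86, due 61, lateness 25
C: 86→99, due 76, lateness 23
B: 99→110, due 102, lateness 8
I: 110→120, due 89, lateness 31
D: 120→129, due 73, lateness 56
G: 129→132, due 100, lateness 32
Maximum = 56.

56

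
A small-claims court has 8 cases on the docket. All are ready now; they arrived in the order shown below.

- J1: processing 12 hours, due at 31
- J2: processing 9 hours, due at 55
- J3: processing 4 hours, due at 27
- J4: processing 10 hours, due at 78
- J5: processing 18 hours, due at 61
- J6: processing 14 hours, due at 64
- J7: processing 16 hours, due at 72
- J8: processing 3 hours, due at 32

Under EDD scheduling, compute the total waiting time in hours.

249

EDD (increasing due date): J3 J1 J8 J2 J5 J6 J7 J4.
J3: waits 0, runs 0→4
J1: waits 4, runs 4→16
J8: waits 16, runs 16→19
J2: waits 19, runs 19→28
J5: waits 28, runs 28→46
J6: waits 46, runs 46→60
J7: waits 60, runs 60→76
J4: waits 76, runs 76→86
Sum = 0+4+16+19+28+46+60+76 = 249.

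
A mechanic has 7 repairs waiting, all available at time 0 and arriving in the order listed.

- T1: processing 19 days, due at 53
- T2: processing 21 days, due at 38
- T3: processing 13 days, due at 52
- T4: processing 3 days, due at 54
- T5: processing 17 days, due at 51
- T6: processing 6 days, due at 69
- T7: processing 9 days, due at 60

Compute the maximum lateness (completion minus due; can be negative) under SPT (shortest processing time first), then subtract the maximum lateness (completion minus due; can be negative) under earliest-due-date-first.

28

SPT (increasing processing time): T4 T6 T7 T3 T5 T1 T2.
T4: 0→3, due 54, lateness -51
T6: 3→9, due 69, lateness -60
T7: 9→18, due 60, lateness -42
T3: 18→31, due 52, lateness -21
T5: 31→48, due 51, lateness -3
T1: 48→67, due 53, lateness 14
T2: 67→88, due 38, lateness 50
Maximum = 50.
EDD (increasing due date): T2 T5 T3 T1 T4 T7 T6.
T2: 0→21, due 38, lateness -17
T5: 21→38, due 51, lateness -13
T3: 38→51, due 52, lateness -1
T1: 51→70, due 53, lateness 17
T4: 70→73, due 54, lateness 19
T7: 73→82, due 60, lateness 22
T6: 82→88, due 69, lateness 19
Maximum = 22.
Difference = 50 − 22 = 28.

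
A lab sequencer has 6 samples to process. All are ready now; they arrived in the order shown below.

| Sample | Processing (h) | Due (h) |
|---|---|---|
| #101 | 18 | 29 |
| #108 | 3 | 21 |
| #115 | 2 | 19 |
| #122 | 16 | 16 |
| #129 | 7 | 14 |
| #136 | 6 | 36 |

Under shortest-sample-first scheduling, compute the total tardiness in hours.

SPT (increasing processing time): #115 #108 #136 #129 #122 #101.
#115: 0→2, due 19, tardiness 0
#108: 2→5, due 21, tardiness 0
#136: 5→11, due 36, tardiness 0
#129: 11→18, due 14, tardiness 4
#122: 18→34, due 16, tardiness 18
#101: 34→52, due 29, tardiness 23
Sum = 0+0+0+4+18+23 = 45.

45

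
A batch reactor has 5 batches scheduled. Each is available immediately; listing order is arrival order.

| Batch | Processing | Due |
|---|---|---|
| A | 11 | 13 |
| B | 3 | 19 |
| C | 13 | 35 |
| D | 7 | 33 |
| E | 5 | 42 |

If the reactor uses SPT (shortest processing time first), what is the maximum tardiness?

SPT (increasing processing time): B E D A C.
B: 0→3, due 19, tardiness 0
E: 3→8, due 42, tardiness 0
D: 8→15, due 33, tardiness 0
A: 15→26, due 13, tardiness 13
C: 26→39, due 35, tardiness 4
Maximum = 13.

13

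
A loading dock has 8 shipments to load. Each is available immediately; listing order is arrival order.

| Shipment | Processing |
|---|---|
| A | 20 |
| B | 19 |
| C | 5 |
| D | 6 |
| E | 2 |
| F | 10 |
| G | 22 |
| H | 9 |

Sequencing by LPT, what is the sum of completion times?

546

LPT (decreasing processing time): G A B F H D C E.
G: 0→22
A: 22→42
B: 42→61
F: 61→71
H: 71→80
D: 80→86
C: 86→91
E: 91→93
Sum = 22+42+61+71+80+86+91+93 = 546.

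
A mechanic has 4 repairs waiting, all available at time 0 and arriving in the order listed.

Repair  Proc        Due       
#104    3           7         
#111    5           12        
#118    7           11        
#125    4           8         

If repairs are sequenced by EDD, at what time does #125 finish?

7

EDD (increasing due date): #104 #125 #118 #111.
#104: 0→3
#125: 3→7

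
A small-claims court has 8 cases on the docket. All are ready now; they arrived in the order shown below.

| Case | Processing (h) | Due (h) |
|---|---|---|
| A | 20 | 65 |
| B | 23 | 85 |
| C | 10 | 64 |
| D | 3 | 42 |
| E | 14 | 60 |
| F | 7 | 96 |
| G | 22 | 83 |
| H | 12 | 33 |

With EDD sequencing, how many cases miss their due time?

EDD (increasing due date): H D E C A G B F.
H: 0→12, due 33, tardiness 0
D: 12→15, due 42, tardiness 0
E: 15→29, due 60, tardiness 0
C: 29→39, due 64, tardiness 0
A: 39→59, due 65, tardiness 0
G: 59→81, due 83, tardiness 0
B: 81→104, due 85, tardiness 19
F: 104→111, due 96, tardiness 15
Late cases: 2.

2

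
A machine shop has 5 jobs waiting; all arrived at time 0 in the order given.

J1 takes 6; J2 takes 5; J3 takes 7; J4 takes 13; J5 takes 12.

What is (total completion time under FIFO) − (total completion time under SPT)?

2

FIFO (arrival order): J1 J2 J3 J4 J5.
J1: 0→6
J2: 6→11
J3: 11→18
J4: 18→31
J5: 31→43
Sum = 6+11+18+31+43 = 109.
SPT (increasing processing time): J2 J1 J3 J5 J4.
J2: 0→5
J1: 5→11
J3: 11→18
J5: 18→30
J4: 30→43
Sum = 5+11+18+30+43 = 107.
Difference = 109 − 107 = 2.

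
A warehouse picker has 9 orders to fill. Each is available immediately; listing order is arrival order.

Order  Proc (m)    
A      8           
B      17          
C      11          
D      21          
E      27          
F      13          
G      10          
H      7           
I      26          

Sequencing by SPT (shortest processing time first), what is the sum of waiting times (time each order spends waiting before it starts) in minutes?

398

SPT (increasing processing time): H A G C F B D I E.
H: waits 0, runs 0→7
A: waits 7, runs 7→15
G: waits 15, runs 15→25
C: waits 25, runs 25→36
F: waits 36, runs 36→49
B: waits 49, runs 49→66
D: waits 66, runs 66→87
I: waits 87, runs 87→113
E: waits 113, runs 113→140
Sum = 0+7+15+25+36+49+66+87+113 = 398.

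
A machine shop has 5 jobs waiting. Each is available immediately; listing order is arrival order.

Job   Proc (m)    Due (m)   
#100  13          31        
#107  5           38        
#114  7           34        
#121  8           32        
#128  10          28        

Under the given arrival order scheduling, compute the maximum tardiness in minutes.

15

FIFO (arrival order): #100 #107 #114 #121 #128.
#100: 0→13, due 31, tardiness 0
#107: 13→18, due 38, tardiness 0
#114: 18→25, due 34, tardiness 0
#121: 25→33, due 32, tardiness 1
#128: 33→43, due 28, tardiness 15
Maximum = 15.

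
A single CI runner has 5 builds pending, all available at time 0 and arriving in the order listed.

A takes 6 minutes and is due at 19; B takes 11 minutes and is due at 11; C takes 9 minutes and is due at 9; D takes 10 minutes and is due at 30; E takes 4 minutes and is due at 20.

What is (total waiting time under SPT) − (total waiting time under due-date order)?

SPT (increasing processing time): E A C D B.
E: waits 0, runs 0→4
A: waits 4, runs 4→10
C: waits 10, runs 10→19
D: waits 19, runs 19→29
B: waits 29, runs 29→40
Sum = 0+4+10+19+29 = 62.
EDD (increasing due date): C B A E D.
C: waits 0, runs 0→9
B: waits 9, runs 9→20
A: waits 20, runs 20→26
E: waits 26, runs 26→30
D: waits 30, runs 30→40
Sum = 0+9+20+26+30 = 85.
Difference = 62 − 85 = -23.

-23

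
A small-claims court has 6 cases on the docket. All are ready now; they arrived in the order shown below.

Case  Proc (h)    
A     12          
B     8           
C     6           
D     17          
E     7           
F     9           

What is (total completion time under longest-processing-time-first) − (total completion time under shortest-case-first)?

71

LPT (decreasing processing time): D A F B E C.
D: 0→17
A: 17→29
F: 29→38
B: 38→46
E: 46→53
C: 53→59
Sum = 17+29+38+46+53+59 = 242.
SPT (increasing processing time): C E B F A D.
C: 0→6
E: 6→13
B: 13→21
F: 21→30
A: 30→42
D: 42→59
Sum = 6+13+21+30+42+59 = 171.
Difference = 242 − 171 = 71.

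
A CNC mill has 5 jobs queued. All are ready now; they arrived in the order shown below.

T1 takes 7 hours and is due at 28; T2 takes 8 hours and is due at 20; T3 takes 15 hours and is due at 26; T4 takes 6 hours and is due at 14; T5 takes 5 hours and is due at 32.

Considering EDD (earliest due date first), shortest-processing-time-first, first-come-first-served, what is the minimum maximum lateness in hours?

9

EDD (increasing due date): T4 T2 T3 T1 T5.
T4: 0→6, due 14, lateness -8
T2: 6→14, due 20, lateness -6
T3: 14→29, due 26, lateness 3
T1: 29→36, due 28, lateness 8
T5: 36→41, due 32, lateness 9
Maximum = 9.
SPT (increasing processing time): T5 T4 T1 T2 T3.
T5: 0→5, due 32, lateness -27
T4: 5→11, due 14, lateness -3
T1: 11→18, due 28, lateness -10
T2: 18→26, due 20, lateness 6
T3: 26→41, due 26, lateness 15
Maximum = 15.
FIFO (arrival order): T1 T2 T3 T4 T5.
T1: 0→7, due 28, lateness -21
T2: 7→15, due 20, lateness -5
T3: 15→30, due 26, lateness 4
T4: 30→36, due 14, lateness 22
T5: 36→41, due 32, lateness 9
Maximum = 22.
EDD 9, SPT 15, FIFO 22 → minimum 9.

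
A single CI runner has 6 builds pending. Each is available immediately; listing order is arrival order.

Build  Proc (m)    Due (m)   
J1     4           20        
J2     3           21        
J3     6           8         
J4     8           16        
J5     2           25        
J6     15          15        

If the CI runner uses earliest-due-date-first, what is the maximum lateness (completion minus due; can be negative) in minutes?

EDD (increasing due date): J3 J6 J4 J1 J2 J5.
J3: 0→6, due 8, lateness -2
J6: 6→21, due 15, lateness 6
J4: 21→29, due 16, lateness 13
J1: 29→33, due 20, lateness 13
J2: 33→36, due 21, lateness 15
J5: 36→38, due 25, lateness 13
Maximum = 15.

15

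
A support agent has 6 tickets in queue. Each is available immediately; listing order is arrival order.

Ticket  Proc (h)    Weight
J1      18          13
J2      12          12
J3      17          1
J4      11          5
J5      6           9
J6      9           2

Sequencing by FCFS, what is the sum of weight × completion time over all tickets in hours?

FIFO (arrival order): J1 J2 J3 J4 J5 J6.
J1: finishes 18, weight 13, w·C = 234
J2: finishes 30, weight 12, w·C = 360
J3: finishes 47, weight 1, w·C = 47
J4: finishes 58, weight 5, w·C = 290
J5: finishes 64, weight 9, w·C = 576
J6: finishes 73, weight 2, w·C = 146
Sum = 234+360+47+290+576+146 = 1653.

1653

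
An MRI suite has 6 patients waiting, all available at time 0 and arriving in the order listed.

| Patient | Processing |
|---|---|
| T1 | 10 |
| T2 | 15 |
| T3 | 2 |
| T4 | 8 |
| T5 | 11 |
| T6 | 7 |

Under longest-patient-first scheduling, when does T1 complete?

36

LPT (decreasing processing time): T2 T5 T1 T4 T6 T3.
T2: 0→15
T5: 15→26
T1: 26→36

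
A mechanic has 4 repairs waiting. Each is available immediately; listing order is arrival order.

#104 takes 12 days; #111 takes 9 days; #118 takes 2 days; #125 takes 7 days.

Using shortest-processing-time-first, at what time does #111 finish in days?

18

SPT (increasing processing time): #118 #125 #111 #104.
#118: 0→2
#125: 2→9
#111: 9→18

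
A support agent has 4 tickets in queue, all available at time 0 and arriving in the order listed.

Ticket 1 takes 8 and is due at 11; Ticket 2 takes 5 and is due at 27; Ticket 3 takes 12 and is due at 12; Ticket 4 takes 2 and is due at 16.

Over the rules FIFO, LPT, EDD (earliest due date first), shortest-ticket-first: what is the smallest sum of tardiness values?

14

FIFO (arrival order): Ticket 1 Ticket 2 Ticket 3 Ticket 4.
Ticket 1: 0→8, due 11, tardiness 0
Ticket 2: 8→13, due 27, tardiness 0
Ticket 3: 13→25, due 12, tardiness 13
Ticket 4: 25→27, due 16, tardiness 11
Sum = 0+0+13+11 = 24.
LPT (decreasing processing time): Ticket 3 Ticket 1 Ticket 2 Ticket 4.
Ticket 3: 0→12, due 12, tardiness 0
Ticket 1: 12→20, due 11, tardiness 9
Ticket 2: 20→25, due 27, tardiness 0
Ticket 4: 25→27, due 16, tardiness 11
Sum = 0+9+0+11 = 20.
EDD (increasing due date): Ticket 1 Ticket 3 Ticket 4 Ticket 2.
Ticket 1: 0→8, due 11, tardiness 0
Ticket 3: 8→20, due 12, tardiness 8
Ticket 4: 20→22, due 16, tardiness 6
Ticket 2: 22→27, due 27, tardiness 0
Sum = 0+8+6+0 = 14.
SPT (increasing processing time): Ticket 4 Ticket 2 Ticket 1 Ticket 3.
Ticket 4: 0→2, due 16, tardiness 0
Ticket 2: 2→7, due 27, tardiness 0
Ticket 1: 7→15, due 11, tardiness 4
Ticket 3: 15→27, due 12, tardiness 15
Sum = 0+0+4+15 = 19.
FIFO 24, LPT 20, EDD 14, SPT 19 → minimum 14.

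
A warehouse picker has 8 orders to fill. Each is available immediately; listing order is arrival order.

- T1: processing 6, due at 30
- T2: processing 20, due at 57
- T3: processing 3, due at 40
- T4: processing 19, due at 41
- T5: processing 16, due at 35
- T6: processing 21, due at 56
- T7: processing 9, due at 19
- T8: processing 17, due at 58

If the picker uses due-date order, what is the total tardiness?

EDD (increasing due date): T7 T1 T5 T3 T4 T6 T2 T8.
T7: 0→9, due 19, tardiness 0
T1: 9→15, due 30, tardiness 0
T5: 15→31, due 35, tardiness 0
T3: 31→34, due 40, tardiness 0
T4: 34→53, due 41, tardiness 12
T6: 53→74, due 56, tardiness 18
T2: 74→94, due 57, tardiness 37
T8: 94→111, due 58, tardiness 53
Sum = 0+0+0+0+12+18+37+53 = 120.

120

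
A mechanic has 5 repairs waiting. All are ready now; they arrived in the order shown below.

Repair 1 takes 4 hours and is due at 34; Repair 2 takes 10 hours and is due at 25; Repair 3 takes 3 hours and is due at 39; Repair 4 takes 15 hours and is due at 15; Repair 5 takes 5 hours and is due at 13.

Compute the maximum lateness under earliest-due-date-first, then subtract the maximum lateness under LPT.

-12

EDD (increasing due date): Repair 5 Repair 4 Repair 2 Repair 1 Repair 3.
Repair 5: 0→5, due 13, lateness -8
Repair 4: 5→20, due 15, lateness 5
Repair 2: 20→30, due 25, lateness 5
Repair 1: 30→34, due 34, lateness 0
Repair 3: 34→37, due 39, lateness -2
Maximum = 5.
LPT (decreasing processing time): Repair 4 Repair 2 Repair 5 Repair 1 Repair 3.
Repair 4: 0→15, due 15, lateness 0
Repair 2: 15→25, due 25, lateness 0
Repair 5: 25→30, due 13, lateness 17
Repair 1: 30→34, due 34, lateness 0
Repair 3: 34→37, due 39, lateness -2
Maximum = 17.
Difference = 5 − 17 = -12.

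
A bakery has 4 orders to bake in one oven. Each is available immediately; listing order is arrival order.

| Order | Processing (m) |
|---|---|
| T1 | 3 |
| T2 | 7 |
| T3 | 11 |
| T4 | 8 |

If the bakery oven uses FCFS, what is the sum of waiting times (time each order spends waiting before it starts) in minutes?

FIFO (arrival order): T1 T2 T3 T4.
T1: waits 0, runs 0→3
T2: waits 3, runs 3→10
T3: waits 10, runs 10→21
T4: waits 21, runs 21→29
Sum = 0+3+10+21 = 34.

34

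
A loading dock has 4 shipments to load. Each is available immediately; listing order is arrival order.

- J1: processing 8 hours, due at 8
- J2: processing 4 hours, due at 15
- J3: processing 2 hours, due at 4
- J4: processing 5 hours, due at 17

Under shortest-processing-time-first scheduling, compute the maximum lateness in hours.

SPT (increasing processing time): J3 J2 J4 J1.
J3: 0→2, due 4, lateness -2
J2: 2→6, due 15, lateness -9
J4: 6→11, due 17, lateness -6
J1: 11→19, due 8, lateness 11
Maximum = 11.

11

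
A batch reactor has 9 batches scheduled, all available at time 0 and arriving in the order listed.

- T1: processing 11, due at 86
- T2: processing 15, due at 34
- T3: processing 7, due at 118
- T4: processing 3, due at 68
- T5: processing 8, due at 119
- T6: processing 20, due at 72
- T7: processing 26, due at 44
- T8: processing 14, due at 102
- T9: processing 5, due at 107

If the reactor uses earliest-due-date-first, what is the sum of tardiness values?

0

EDD (increasing due date): T2 T7 T4 T6 T1 T8 T9 T3 T5.
T2: 0→15, due 34, tardiness 0
T7: 15→41, due 44, tardiness 0
T4: 41→44, due 68, tardiness 0
T6: 44→64, due 72, tardiness 0
T1: 64→75, due 86, tardiness 0
T8: 75→89, due 102, tardiness 0
T9: 89→94, due 107, tardiness 0
T3: 94→101, due 118, tardiness 0
T5: 101→109, due 119, tardiness 0
Sum = 0+0+0+0+0+0+0+0+0 = 0.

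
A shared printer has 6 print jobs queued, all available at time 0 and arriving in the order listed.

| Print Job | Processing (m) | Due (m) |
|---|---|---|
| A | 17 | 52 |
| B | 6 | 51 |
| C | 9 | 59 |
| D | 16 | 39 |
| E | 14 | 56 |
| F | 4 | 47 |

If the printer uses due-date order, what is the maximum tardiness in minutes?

7

EDD (increasing due date): D F B A E C.
D: 0→16, due 39, tardiness 0
F: 16→20, due 47, tardiness 0
B: 20→26, due 51, tardiness 0
A: 26→43, due 52, tardiness 0
E: 43→57, due 56, tardiness 1
C: 57→66, due 59, tardiness 7
Maximum = 7.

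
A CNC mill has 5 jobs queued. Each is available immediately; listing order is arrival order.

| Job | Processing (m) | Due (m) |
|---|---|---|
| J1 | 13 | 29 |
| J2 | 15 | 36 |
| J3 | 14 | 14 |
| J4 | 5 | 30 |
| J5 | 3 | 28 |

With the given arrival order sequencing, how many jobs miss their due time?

FIFO (arrival order): J1 J2 J3 J4 J5.
J1: 0→13, due 29, tardiness 0
J2: 13→28, due 36, tardiness 0
J3: 28→42, due 14, tardiness 28
J4: 42→47, due 30, tardiness 17
J5: 47→50, due 28, tardiness 22
Late jobs: 3.

3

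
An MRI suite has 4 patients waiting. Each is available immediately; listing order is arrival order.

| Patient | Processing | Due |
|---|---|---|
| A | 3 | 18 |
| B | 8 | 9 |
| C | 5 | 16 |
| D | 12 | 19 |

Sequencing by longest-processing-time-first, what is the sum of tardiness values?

LPT (decreasing processing time): D B C A.
D: 0→12, due 19, tardiness 0
B: 12→20, due 9, tardiness 11
C: 20→25, due 16, tardiness 9
A: 25→28, due 18, tardiness 10
Sum = 0+11+9+10 = 30.

30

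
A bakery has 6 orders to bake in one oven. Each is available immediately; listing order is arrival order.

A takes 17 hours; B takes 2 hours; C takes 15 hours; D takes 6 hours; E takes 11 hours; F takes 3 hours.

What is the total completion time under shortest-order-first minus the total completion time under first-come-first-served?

-84

SPT (increasing processing time): B F D E C A.
B: 0→2
F: 2→5
D: 5→11
E: 11→22
C: 22→37
A: 37→54
Sum = 2+5+11+22+37+54 = 131.
FIFO (arrival order): A B C D E F.
A: 0→17
B: 17→19
C: 19→34
D: 34→40
E: 40→51
F: 51→54
Sum = 17+19+34+40+51+54 = 215.
Difference = 131 − 215 = -84.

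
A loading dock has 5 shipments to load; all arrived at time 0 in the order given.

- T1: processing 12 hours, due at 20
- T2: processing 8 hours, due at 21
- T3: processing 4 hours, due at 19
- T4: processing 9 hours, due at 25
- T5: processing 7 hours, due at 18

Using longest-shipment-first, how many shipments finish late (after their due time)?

3

LPT (decreasing processing time): T1 T4 T2 T5 T3.
T1: 0→12, due 20, tardiness 0
T4: 12→21, due 25, tardiness 0
T2: 21→29, due 21, tardiness 8
T5: 29→36, due 18, tardiness 18
T3: 36→40, due 19, tardiness 21
Late shipments: 3.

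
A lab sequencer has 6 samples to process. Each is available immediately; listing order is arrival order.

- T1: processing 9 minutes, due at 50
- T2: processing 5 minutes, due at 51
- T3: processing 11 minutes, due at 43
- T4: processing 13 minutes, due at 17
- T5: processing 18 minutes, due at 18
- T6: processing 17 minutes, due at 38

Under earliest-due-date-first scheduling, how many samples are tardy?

5

EDD (increasing due date): T4 T5 T6 T3 T1 T2.
T4: 0→13, due 17, tardiness 0
T5: 13→31, due 18, tardiness 13
T6: 31→48, due 38, tardiness 10
T3: 48→59, due 43, tardiness 16
T1: 59→68, due 50, tardiness 18
T2: 68→73, due 51, tardiness 22
Late samples: 5.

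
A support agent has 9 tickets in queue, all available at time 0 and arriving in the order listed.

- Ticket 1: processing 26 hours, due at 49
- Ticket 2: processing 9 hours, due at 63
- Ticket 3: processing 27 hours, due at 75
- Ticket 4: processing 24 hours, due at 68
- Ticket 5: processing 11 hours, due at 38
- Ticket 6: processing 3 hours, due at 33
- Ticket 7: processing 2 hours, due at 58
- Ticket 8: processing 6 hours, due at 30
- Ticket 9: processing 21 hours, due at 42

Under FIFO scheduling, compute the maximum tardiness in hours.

87

FIFO (arrival order): Ticket 1 Ticket 2 Ticket 3 Ticket 4 Ticket 5 Ticket 6 Ticket 7 Ticket 8 Ticket 9.
Ticket 1: 0→26, due 49, tardiness 0
Ticket 2: 26→35, due 63, tardiness 0
Ticket 3: 35→62, due 75, tardiness 0
Ticket 4: 62→86, due 68, tardiness 18
Ticket 5: 86→97, due 38, tardiness 59
Ticket 6: 97→100, due 33, tardiness 67
Ticket 7: 100→102, due 58, tardiness 44
Ticket 8: 102→108, due 30, tardiness 78
Ticket 9: 108→129, due 42, tardiness 87
Maximum = 87.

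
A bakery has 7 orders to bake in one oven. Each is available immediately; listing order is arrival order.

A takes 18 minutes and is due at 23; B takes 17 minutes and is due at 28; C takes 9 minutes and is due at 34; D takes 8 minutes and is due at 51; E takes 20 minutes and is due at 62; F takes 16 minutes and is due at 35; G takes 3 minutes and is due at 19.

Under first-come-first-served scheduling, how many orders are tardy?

6

FIFO (arrival order): A B C D E F G.
A: 0→18, due 23, tardiness 0
B: 18→35, due 28, tardiness 7
C: 35→44, due 34, tardiness 10
D: 44→52, due 51, tardiness 1
E: 52→72, due 62, tardiness 10
F: 72→88, due 35, tardiness 53
G: 88→91, due 19, tardiness 72
Late orders: 6.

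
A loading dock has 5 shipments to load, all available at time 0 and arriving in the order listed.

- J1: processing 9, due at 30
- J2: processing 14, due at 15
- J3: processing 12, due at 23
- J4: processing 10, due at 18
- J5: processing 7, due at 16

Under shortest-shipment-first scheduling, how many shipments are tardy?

SPT (increasing processing time): J5 J1 J4 J3 J2.
J5: 0→7, due 16, tardiness 0
J1: 7→16, due 30, tardiness 0
J4: 16→26, due 18, tardiness 8
J3: 26→38, due 23, tardiness 15
J2: 38→52, due 15, tardiness 37
Late shipments: 3.

3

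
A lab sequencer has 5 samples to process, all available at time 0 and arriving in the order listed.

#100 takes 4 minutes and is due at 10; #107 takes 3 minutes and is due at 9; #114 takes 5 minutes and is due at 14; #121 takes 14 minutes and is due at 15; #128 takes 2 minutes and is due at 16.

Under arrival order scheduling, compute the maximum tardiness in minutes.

FIFO (arrival order): #100 #107 #114 #121 #128.
#100: 0→4, due 10, tardiness 0
#107: 4→7, due 9, tardiness 0
#114: 7→12, due 14, tardiness 0
#121: 12→26, due 15, tardiness 11
#128: 26→28, due 16, tardiness 12
Maximum = 12.

12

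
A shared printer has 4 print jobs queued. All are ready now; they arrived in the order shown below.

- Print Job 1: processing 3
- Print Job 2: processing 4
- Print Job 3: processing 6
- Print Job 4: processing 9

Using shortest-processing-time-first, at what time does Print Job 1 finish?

SPT (increasing processing time): Print Job 1 Print Job 2 Print Job 3 Print Job 4.
Print Job 1: 0→3

3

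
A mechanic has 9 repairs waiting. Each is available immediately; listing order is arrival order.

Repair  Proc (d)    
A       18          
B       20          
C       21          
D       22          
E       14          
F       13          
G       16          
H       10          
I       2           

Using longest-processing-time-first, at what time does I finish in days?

136

LPT (decreasing processing time): D C B A G E F H I.
D: 0→22
C: 22→43
B: 43→63
A: 63→81
G: 81→97
E: 97→111
F: 111→124
H: 124→134
I: 134→136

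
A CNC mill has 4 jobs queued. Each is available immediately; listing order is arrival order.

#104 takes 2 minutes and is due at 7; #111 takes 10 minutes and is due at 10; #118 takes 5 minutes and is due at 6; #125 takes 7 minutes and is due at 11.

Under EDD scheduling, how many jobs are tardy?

2

EDD (increasing due date): #118 #104 #111 #125.
#118: 0→5, due 6, tardiness 0
#104: 5→7, due 7, tardiness 0
#111: 7→17, due 10, tardiness 7
#125: 17→24, due 11, tardiness 13
Late jobs: 2.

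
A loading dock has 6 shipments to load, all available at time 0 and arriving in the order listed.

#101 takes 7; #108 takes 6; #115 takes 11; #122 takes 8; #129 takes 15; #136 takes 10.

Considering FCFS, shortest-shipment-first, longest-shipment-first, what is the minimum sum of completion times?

170

FIFO (arrival order): #101 #108 #115 #122 #129 #136.
#101: 0→7
#108: 7→13
#115: 13→24
#122: 24→32
#129: 32→47
#136: 47→57
Sum = 7+13+24+32+47+57 = 180.
SPT (increasing processing time): #108 #101 #122 #136 #115 #129.
#108: 0→6
#101: 6→13
#122: 13→21
#136: 21→31
#115: 31→42
#129: 42→57
Sum = 6+13+21+31+42+57 = 170.
LPT (decreasing processing time): #129 #115 #136 #122 #101 #108.
#129: 0→15
#115: 15→26
#136: 26→36
#122: 36→44
#101: 44→51
#108: 51→57
Sum = 15+26+36+44+51+57 = 229.
FIFO 180, SPT 170, LPT 229 → minimum 170.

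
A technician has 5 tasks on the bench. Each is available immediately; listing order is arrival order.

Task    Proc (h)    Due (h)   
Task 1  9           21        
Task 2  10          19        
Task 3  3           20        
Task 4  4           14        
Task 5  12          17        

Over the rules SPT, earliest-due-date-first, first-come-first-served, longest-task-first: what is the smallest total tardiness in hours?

SPT (increasing processing time): Task 3 Task 4 Task 1 Task 2 Task 5.
Task 3: 0→3, due 20, tardiness 0
Task 4: 3→7, due 14, tardiness 0
Task 1: 7→16, due 21, tardiness 0
Task 2: 16→26, due 19, tardiness 7
Task 5: 26→38, due 17, tardiness 21
Sum = 0+0+0+7+21 = 28.
EDD (increasing due date): Task 4 Task 5 Task 2 Task 3 Task 1.
Task 4: 0→4, due 14, tardiness 0
Task 5: 4→16, due 17, tardiness 0
Task 2: 16→26, due 19, tardiness 7
Task 3: 26→29, due 20, tardiness 9
Task 1: 29→38, due 21, tardiness 17
Sum = 0+0+7+9+17 = 33.
FIFO (arrival order): Task 1 Task 2 Task 3 Task 4 Task 5.
Task 1: 0→9, due 21, tardiness 0
Task 2: 9→19, due 19, tardiness 0
Task 3: 19→22, due 20, tardiness 2
Task 4: 22→26, due 14, tardiness 12
Task 5: 26→38, due 17, tardiness 21
Sum = 0+0+2+12+21 = 35.
LPT (decreasing processing time): Task 5 Task 2 Task 1 Task 4 Task 3.
Task 5: 0→12, due 17, tardiness 0
Task 2: 12→22, due 19, tardiness 3
Task 1: 22→31, due 21, tardiness 10
Task 4: 31→35, due 14, tardiness 21
Task 3: 35→38, due 20, tardiness 18
Sum = 0+3+10+21+18 = 52.
SPT 28, EDD 33, FIFO 35, LPT 52 → minimum 28.

28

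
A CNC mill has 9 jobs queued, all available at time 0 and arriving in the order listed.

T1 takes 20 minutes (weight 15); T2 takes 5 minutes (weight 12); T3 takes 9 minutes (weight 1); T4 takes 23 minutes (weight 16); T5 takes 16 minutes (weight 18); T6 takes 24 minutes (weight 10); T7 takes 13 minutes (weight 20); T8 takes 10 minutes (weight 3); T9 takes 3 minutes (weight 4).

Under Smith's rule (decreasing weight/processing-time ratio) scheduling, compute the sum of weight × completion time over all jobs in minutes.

WSPT (decreasing weight/processing-time ratio): T2 T7 T9 T5 T1 T4 T6 T8 T3.
T2: finishes 5, weight 12, w·C = 60
T7: finishes 18, weight 20, w·C = 360
T9: finishes 21, weight 4, w·C = 84
T5: finishes 37, weight 18, w·C = 666
T1: finishes 57, weight 15, w·C = 855
T4: finishes 80, weight 16, w·C = 1280
T6: finishes 104, weight 10, w·C = 1040
T8: finishes 114, weight 3, w·C = 342
T3: finishes 123, weight 1, w·C = 123
Sum = 60+360+84+666+855+1280+1040+342+123 = 4810.

4810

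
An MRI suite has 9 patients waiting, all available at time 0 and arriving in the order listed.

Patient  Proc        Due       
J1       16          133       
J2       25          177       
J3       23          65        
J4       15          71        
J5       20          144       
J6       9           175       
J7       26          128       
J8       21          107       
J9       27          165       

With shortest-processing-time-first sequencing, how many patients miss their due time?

SPT (increasing processing time): J6 J4 J1 J5 J8 J3 J2 J7 J9.
J6: 0→9, due 175, tardiness 0
J4: 9→24, due 71, tardiness 0
J1: 24→40, due 133, tardiness 0
J5: 40→60, due 144, tardiness 0
J8: 60→81, due 107, tardiness 0
J3: 81→104, due 65, tardiness 39
J2: 104→129, due 177, tardiness 0
J7: 129→155, due 128, tardiness 27
J9: 155→182, due 165, tardiness 17
Late patients: 3.

3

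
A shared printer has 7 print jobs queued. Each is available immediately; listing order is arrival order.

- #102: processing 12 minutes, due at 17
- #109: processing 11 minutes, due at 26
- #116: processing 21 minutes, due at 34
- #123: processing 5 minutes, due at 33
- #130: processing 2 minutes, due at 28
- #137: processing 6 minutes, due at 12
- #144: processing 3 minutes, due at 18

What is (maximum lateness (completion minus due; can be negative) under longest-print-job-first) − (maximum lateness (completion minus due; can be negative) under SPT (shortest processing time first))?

LPT (decreasing processing time): #116 #102 #109 #137 #123 #144 #130.
#116: 0→21, due 34, lateness -13
#102: 21→33, due 17, lateness 16
#109: 33→44, due 26, lateness 18
#137: 44→50, due 12, lateness 38
#123: 50→55, due 33, lateness 22
#144: 55→58, due 18, lateness 40
#130: 58→60, due 28, lateness 32
Maximum = 40.
SPT (increasing processing time): #130 #144 #123 #137 #109 #102 #116.
#130: 0→2, due 28, lateness -26
#144: 2→5, due 18, lateness -13
#123: 5→10, due 33, lateness -23
#137: 10→16, due 12, lateness 4
#109: 16→27, due 26, lateness 1
#102: 27→39, due 17, lateness 22
#116: 39→60, due 34, lateness 26
Maximum = 26.
Difference = 40 − 26 = 14.

14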